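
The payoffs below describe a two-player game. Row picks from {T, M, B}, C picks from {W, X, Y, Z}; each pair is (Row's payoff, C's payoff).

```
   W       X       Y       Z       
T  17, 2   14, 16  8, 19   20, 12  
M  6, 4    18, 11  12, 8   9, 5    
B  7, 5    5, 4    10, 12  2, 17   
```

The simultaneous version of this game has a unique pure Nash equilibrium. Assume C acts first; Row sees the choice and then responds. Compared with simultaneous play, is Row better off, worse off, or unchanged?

Solve by backward induction (C leads).
- W: Row compares 17, 6, 7 and picks T; C would get 2.
- X: Row compares 14, 18, 5 and picks M; C would get 11.
- Y: Row compares 8, 12, 10 and picks M; C would get 8.
- Z: Row compares 20, 9, 2 and picks T; C would get 12.
C's induced payoffs are 2, 11, 8, 12, so C commits to Z. Subgame-perfect outcome: (T, Z) with payoffs (20, 12).
For the simultaneous game, intersect best replies.
Row's best replies: W→T; X→M; Y→M; Z→T.
C's best replies: T→Y; M→X; B→Z.
The unique mutual best reply is (M, X), giving (18, 11).
Row earns 20 sequentially versus 18 at the Nash outcome: better off.

better off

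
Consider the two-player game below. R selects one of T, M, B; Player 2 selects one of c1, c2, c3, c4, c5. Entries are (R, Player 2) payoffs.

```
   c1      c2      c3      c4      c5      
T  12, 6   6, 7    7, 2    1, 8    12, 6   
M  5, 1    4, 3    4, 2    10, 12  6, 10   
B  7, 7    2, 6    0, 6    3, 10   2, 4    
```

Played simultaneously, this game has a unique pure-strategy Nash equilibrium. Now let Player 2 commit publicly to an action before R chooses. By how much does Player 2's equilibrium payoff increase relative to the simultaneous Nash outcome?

0

R best-responds to each possible Player 2 move:
- c1: BR = T, leader payoff 6.
- c2: BR = T, leader payoff 7.
- c3: BR = T, leader payoff 2.
- c4: BR = M, leader payoff 12.
- c5: BR = T, leader payoff 6.
Player 2's induced payoffs are 6, 7, 2, 12, 6, so Player 2 commits to c4. Subgame-perfect outcome: (M, c4) with payoffs (10, 12).
Now find the simultaneous Nash equilibrium.
R's best replies: c1→T; c2→T; c3→T; c4→M; c5→T.
Player 2's best replies: T→c4; M→c4; B→c4.
Only (M, c4) has each player best-responding; Nash payoffs (10, 12).
Player 2's commitment gain: 12 − 12 = 0.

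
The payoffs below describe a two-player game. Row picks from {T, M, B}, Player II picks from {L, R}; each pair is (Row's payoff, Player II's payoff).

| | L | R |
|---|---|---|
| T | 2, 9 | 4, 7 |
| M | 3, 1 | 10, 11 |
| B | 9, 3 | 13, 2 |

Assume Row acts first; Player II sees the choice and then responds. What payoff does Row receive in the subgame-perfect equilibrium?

10

Work backward from Player II's decision.
- T: Player II compares 9, 7 and picks L; Row would get 2.
- M: Player II compares 1, 11 and picks R; Row would get 10.
- B: Player II compares 3, 2 and picks L; Row would get 9.
Row's induced payoffs are 2, 10, 9, so Row commits to M. Subgame-perfect outcome: (M, R) with payoffs (10, 11).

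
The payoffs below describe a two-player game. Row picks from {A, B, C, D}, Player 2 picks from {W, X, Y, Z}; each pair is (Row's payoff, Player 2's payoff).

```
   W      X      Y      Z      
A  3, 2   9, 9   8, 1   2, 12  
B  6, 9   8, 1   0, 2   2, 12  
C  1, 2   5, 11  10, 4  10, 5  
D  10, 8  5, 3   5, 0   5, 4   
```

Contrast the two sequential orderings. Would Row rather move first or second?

first

If Row leads: Player 2's best replies are A→Z, B→Z, C→X, D→W; Row's induced payoffs 2, 2, 5, 10; outcome (D, W), payoffs (10, 8).
If Player 2 leads: Row's best replies are W→D, X→A, Y→C, Z→C; Player 2's induced payoffs 8, 9, 4, 5; outcome (A, X), payoffs (9, 9).
Row gets 10 moving first and 9 moving second, so Row prefers to move first.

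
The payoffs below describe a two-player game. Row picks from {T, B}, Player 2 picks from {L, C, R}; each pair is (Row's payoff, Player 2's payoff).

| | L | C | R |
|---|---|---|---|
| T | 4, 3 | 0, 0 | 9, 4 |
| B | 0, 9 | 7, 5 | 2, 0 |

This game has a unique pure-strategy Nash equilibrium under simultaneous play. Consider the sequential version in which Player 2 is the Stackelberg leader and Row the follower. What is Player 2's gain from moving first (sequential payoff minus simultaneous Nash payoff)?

Row best-responds to each possible Player 2 move:
- L: BR = T, leader payoff 3.
- C: BR = B, leader payoff 5.
- R: BR = T, leader payoff 4.
Maximizing over 3, 5, 4, Player 2 chooses C. Subgame-perfect outcome: (B, C) with payoffs (7, 5).
Under simultaneous play:
Row's best replies: L→T; C→B; R→T.
Player 2's best replies: T→R; B→L.
The unique mutual best reply is (T, R), giving (9, 4).
Player 2's commitment gain: 5 − 4 = 1.

1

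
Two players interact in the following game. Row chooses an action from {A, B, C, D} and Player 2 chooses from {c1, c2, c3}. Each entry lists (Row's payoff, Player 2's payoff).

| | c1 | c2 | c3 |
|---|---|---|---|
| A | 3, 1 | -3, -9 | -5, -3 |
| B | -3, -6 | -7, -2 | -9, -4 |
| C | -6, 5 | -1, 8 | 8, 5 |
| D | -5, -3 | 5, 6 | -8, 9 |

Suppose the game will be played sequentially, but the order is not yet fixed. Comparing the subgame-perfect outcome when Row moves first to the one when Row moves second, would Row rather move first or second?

second

If Row leads: Player 2's best replies are A→c1, B→c2, C→c2, D→c3; Row's induced payoffs 3, -7, -1, -8; outcome (A, c1), payoffs (3, 1).
If Player 2 leads: Row's best replies are c1→A, c2→D, c3→C; Player 2's induced payoffs 1, 6, 5; outcome (D, c2), payoffs (5, 6).
Row gets 3 moving first and 5 moving second, so Row prefers to move second.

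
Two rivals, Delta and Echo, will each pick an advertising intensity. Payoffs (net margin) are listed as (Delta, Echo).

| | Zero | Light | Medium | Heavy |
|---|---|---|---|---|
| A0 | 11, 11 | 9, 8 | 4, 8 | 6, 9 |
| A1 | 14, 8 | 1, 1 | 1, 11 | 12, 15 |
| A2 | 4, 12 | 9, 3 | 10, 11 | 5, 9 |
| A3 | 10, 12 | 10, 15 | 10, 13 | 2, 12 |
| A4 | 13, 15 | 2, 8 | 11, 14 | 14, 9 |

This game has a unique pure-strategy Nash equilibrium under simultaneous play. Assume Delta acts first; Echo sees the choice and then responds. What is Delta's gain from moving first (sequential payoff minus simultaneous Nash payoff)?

Solve by backward induction (Delta leads).
- A0 → Echo plays Zero (best of 11, 8, 8, 9); Delta gets 11.
- A1 → Echo plays Heavy (best of 8, 1, 11, 15); Delta gets 12.
- A2 → Echo plays Zero (best of 12, 3, 11, 9); Delta gets 4.
- A3 → Echo plays Light (best of 12, 15, 13, 12); Delta gets 10.
- A4 → Echo plays Zero (best of 15, 8, 14, 9); Delta gets 13.
Maximizing over 11, 12, 4, 10, 13, Delta chooses A4. Subgame-perfect outcome: (A4, Zero) with payoffs (13, 15).
For the simultaneous game, intersect best replies.
Delta's best replies: Zero→A1; Light→A3; Medium→A4; Heavy→A4.
Echo's best replies: A0→Zero; A1→Heavy; A2→Zero; A3→Light; A4→Zero.
Only (A3, Light) has each player best-responding; Nash payoffs (10, 15).
Delta's commitment gain: 13 − 10 = 3.

3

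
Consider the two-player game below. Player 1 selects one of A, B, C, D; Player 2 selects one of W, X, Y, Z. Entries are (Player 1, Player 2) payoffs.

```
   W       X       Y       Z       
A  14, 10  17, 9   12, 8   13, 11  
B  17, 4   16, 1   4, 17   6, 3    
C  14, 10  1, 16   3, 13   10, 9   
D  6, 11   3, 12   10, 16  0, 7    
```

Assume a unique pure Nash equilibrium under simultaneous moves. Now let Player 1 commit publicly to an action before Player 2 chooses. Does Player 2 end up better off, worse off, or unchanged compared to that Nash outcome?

Solve by backward induction (Player 1 leads).
- A → Player 2 plays Z (best of 10, 9, 8, 11); Player 1 gets 13.
- B → Player 2 plays Y (best of 4, 1, 17, 3); Player 1 gets 4.
- C → Player 2 plays X (best of 10, 16, 13, 9); Player 1 gets 1.
- D → Player 2 plays Y (best of 11, 12, 16, 7); Player 1 gets 10.
Maximizing over 13, 4, 1, 10, Player 1 chooses A. Subgame-perfect outcome: (A, Z) with payoffs (13, 11).
Under simultaneous play:
Player 1's best replies: W→B; X→A; Y→A; Z→A.
Player 2's best replies: A→Z; B→Y; C→X; D→Y.
Only (A, Z) has each player best-responding; Nash payoffs (13, 11).
Player 2 earns 11 sequentially versus 11 at the Nash outcome: unchanged.

unchanged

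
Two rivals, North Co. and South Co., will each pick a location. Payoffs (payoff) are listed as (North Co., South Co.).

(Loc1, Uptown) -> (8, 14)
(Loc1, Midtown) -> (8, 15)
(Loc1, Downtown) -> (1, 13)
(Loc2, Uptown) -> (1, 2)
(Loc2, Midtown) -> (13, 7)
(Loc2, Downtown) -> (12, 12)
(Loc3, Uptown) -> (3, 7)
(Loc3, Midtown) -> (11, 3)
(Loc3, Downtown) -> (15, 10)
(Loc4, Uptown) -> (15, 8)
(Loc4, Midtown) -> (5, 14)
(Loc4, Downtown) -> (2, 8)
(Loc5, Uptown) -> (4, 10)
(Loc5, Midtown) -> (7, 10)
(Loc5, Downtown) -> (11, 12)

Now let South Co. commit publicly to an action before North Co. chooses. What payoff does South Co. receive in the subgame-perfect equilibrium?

Work backward from North Co.'s decision.
- Uptown: BR = Loc4, leader payoff 8.
- Midtown: BR = Loc2, leader payoff 7.
- Downtown: BR = Loc3, leader payoff 10.
South Co.'s induced payoffs are 8, 7, 10, so South Co. commits to Downtown. Subgame-perfect outcome: (Loc3, Downtown) with payoffs (15, 10).

10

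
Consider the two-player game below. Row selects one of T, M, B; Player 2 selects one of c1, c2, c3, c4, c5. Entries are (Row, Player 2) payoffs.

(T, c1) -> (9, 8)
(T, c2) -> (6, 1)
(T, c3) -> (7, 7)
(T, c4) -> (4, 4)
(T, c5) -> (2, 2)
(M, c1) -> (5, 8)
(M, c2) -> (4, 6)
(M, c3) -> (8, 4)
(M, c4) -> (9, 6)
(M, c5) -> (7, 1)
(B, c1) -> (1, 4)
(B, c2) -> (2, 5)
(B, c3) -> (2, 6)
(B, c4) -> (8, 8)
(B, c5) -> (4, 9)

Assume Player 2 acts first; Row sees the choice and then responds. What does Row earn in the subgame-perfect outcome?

Solve by backward induction (Player 2 leads).
- c1: Row compares 9, 5, 1 and picks T; Player 2 would get 8.
- c2: Row compares 6, 4, 2 and picks T; Player 2 would get 1.
- c3: Row compares 7, 8, 2 and picks M; Player 2 would get 4.
- c4: Row compares 4, 9, 8 and picks M; Player 2 would get 6.
- c5: Row compares 2, 7, 4 and picks M; Player 2 would get 1.
Among 8, 1, 4, 6, 1, the best is 8 at c1. Subgame-perfect outcome: (T, c1) with payoffs (9, 8).

9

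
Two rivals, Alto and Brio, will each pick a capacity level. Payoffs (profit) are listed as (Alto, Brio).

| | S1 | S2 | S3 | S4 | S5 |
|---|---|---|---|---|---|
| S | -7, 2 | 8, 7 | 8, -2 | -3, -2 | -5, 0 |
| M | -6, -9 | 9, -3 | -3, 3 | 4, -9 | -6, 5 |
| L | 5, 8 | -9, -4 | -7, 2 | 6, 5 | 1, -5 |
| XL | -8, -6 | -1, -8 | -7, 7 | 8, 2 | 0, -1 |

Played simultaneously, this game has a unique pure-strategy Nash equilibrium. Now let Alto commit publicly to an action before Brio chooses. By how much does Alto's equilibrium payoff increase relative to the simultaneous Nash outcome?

Work backward from Brio's decision.
- S → Brio plays S2 (best of 2, 7, -2, -2, 0); Alto gets 8.
- M → Brio plays S5 (best of -9, -3, 3, -9, 5); Alto gets -6.
- L → Brio plays S1 (best of 8, -4, 2, 5, -5); Alto gets 5.
- XL → Brio plays S3 (best of -6, -8, 7, 2, -1); Alto gets -7.
Alto's induced payoffs are 8, -6, 5, -7, so Alto commits to S. Subgame-perfect outcome: (S, S2) with payoffs (8, 7).
Under simultaneous play:
Alto's best replies: S1→L; S2→M; S3→S; S4→XL; S5→L.
Brio's best replies: S→S2; M→S5; L→S1; XL→S3.
The unique mutual best reply is (L, S1), giving (5, 8).
Alto's commitment gain: 8 − 5 = 3.

3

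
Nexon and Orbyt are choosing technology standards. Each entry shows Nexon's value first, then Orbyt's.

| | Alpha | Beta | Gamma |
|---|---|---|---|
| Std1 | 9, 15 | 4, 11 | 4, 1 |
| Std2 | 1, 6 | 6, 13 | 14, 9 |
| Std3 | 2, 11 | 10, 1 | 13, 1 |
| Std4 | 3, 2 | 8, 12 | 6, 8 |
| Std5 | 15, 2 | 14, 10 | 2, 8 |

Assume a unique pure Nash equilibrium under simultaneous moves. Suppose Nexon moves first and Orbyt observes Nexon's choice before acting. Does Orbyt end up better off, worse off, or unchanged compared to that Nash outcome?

Backward induction with Nexon moving first.
- Std1: Orbyt compares 15, 11, 1 and picks Alpha; Nexon would get 9.
- Std2: Orbyt compares 6, 13, 9 and picks Beta; Nexon would get 6.
- Std3: Orbyt compares 11, 1, 1 and picks Alpha; Nexon would get 2.
- Std4: Orbyt compares 2, 12, 8 and picks Beta; Nexon would get 8.
- Std5: Orbyt compares 2, 10, 8 and picks Beta; Nexon would get 14.
Nexon's induced payoffs are 9, 6, 2, 8, 14, so Nexon commits to Std5. Subgame-perfect outcome: (Std5, Beta) with payoffs (14, 10).
For the simultaneous game, intersect best replies.
Nexon's best replies: Alpha→Std5; Beta→Std5; Gamma→Std2.
Orbyt's best replies: Std1→Alpha; Std2→Beta; Std3→Alpha; Std4→Beta; Std5→Beta.
Only (Std5, Beta) has each player best-responding; Nash payoffs (14, 10).
Orbyt earns 10 sequentially versus 10 at the Nash outcome: unchanged.

unchanged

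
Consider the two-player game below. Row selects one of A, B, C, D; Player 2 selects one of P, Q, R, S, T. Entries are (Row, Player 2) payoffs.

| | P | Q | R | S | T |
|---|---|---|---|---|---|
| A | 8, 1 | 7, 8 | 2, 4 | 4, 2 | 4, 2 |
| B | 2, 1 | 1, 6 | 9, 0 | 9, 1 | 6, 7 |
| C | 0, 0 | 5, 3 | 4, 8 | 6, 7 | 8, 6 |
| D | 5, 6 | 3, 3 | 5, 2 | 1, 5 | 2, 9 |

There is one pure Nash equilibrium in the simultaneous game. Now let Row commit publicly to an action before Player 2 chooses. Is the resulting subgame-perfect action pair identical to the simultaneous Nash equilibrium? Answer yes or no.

Player 2 best-responds to each possible Row move:
- A → Player 2 plays Q (best of 1, 8, 4, 2, 2); Row gets 7.
- B → Player 2 plays T (best of 1, 6, 0, 1, 7); Row gets 6.
- C → Player 2 plays R (best of 0, 3, 8, 7, 6); Row gets 4.
- D → Player 2 plays T (best of 6, 3, 2, 5, 9); Row gets 2.
Maximizing over 7, 6, 4, 2, Row chooses A. Subgame-perfect outcome: (A, Q) with payoffs (7, 8).
Now find the simultaneous Nash equilibrium.
Row's best replies: P→A; Q→A; R→B; S→B; T→C.
Player 2's best replies: A→Q; B→T; C→R; D→T.
The unique mutual best reply is (A, Q), giving (7, 8).
Sequential outcome (A, Q) coincides with the Nash profile (A, Q).

yes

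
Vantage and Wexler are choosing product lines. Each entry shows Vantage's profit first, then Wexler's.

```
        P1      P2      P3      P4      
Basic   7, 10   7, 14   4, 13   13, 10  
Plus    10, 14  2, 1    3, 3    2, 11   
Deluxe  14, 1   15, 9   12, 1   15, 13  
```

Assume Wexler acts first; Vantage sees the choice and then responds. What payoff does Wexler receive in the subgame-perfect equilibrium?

Solve by backward induction (Wexler leads).
- P1: BR = Deluxe, leader payoff 1.
- P2: BR = Deluxe, leader payoff 9.
- P3: BR = Deluxe, leader payoff 1.
- P4: BR = Deluxe, leader payoff 13.
Wexler's induced payoffs are 1, 9, 1, 13, so Wexler commits to P4. Subgame-perfect outcome: (Deluxe, P4) with payoffs (15, 13).

13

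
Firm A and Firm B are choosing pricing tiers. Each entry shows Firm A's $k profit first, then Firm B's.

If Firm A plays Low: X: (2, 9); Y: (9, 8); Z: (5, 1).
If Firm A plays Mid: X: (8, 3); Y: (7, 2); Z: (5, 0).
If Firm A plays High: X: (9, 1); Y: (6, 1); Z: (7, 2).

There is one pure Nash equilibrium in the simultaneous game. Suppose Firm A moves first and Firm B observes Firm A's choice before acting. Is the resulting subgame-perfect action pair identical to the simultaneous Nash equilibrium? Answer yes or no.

no

Backward induction with Firm A moving first.
- Low: BR = X, leader payoff 2.
- Mid: BR = X, leader payoff 8.
- High: BR = Z, leader payoff 7.
Among 2, 8, 7, the best is 8 at Mid. Subgame-perfect outcome: (Mid, X) with payoffs (8, 3).
For the simultaneous game, intersect best replies.
Firm A's best replies: X→High; Y→Low; Z→High.
Firm B's best replies: Low→X; Mid→X; High→Z.
Only (High, Z) has each player best-responding; Nash payoffs (7, 2).
Sequential outcome (Mid, X) differs from the Nash profile (High, Z).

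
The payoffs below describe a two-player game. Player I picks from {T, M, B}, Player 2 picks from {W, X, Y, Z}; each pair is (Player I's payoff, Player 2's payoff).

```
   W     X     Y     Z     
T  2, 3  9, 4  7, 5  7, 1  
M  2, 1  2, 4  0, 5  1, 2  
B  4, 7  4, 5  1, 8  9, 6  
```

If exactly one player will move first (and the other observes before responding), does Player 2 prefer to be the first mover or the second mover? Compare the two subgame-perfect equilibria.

first

If Player I leads: Player 2's best replies are T→Y, M→Y, B→Y; Player I's induced payoffs 7, 0, 1; outcome (T, Y), payoffs (7, 5).
If Player 2 leads: Player I's best replies are W→B, X→T, Y→T, Z→B; Player 2's induced payoffs 7, 4, 5, 6; outcome (B, W), payoffs (4, 7).
Player 2 gets 7 moving first and 5 moving second, so Player 2 prefers to move first.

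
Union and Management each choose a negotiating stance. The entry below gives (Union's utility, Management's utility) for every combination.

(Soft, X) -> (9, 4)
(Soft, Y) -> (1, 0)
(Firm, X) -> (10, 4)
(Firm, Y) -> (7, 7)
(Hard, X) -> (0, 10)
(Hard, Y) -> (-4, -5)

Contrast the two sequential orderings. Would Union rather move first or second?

If Union leads: Management's best replies are Soft→X, Firm→Y, Hard→X; Union's induced payoffs 9, 7, 0; outcome (Soft, X), payoffs (9, 4).
If Management leads: Union's best replies are X→Firm, Y→Firm; Management's induced payoffs 4, 7; outcome (Firm, Y), payoffs (7, 7).
Union gets 9 moving first and 7 moving second, so Union prefers to move first.

first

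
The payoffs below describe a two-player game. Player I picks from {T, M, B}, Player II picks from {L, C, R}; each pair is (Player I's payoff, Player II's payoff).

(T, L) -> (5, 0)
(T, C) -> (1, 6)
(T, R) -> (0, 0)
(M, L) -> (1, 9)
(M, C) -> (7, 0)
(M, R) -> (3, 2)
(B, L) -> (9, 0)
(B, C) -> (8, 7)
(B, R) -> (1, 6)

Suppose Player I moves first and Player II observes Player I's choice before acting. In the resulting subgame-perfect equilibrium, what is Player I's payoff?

8

Solve by backward induction (Player I leads).
- T → Player II plays C (best of 0, 6, 0); Player I gets 1.
- M → Player II plays L (best of 9, 0, 2); Player I gets 1.
- B → Player II plays C (best of 0, 7, 6); Player I gets 8.
Maximizing over 1, 1, 8, Player I chooses B. Subgame-perfect outcome: (B, C) with payoffs (8, 7).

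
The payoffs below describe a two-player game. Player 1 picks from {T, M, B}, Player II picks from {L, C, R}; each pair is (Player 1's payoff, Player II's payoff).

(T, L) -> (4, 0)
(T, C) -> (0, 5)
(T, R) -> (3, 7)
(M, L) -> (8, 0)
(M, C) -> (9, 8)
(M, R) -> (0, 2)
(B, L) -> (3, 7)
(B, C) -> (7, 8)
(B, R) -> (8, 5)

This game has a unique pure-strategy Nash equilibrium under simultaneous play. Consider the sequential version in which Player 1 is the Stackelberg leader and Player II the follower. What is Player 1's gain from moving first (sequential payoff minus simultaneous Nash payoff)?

Work backward from Player II's decision.
- T → Player II plays R (best of 0, 5, 7); Player 1 gets 3.
- M → Player II plays C (best of 0, 8, 2); Player 1 gets 9.
- B → Player II plays C (best of 7, 8, 5); Player 1 gets 7.
Maximizing over 3, 9, 7, Player 1 chooses M. Subgame-perfect outcome: (M, C) with payoffs (9, 8).
Under simultaneous play:
Player 1's best replies: L→M; C→M; R→B.
Player II's best replies: T→R; M→C; B→C.
The unique mutual best reply is (M, C), giving (9, 8).
Player 1's commitment gain: 9 − 9 = 0.

0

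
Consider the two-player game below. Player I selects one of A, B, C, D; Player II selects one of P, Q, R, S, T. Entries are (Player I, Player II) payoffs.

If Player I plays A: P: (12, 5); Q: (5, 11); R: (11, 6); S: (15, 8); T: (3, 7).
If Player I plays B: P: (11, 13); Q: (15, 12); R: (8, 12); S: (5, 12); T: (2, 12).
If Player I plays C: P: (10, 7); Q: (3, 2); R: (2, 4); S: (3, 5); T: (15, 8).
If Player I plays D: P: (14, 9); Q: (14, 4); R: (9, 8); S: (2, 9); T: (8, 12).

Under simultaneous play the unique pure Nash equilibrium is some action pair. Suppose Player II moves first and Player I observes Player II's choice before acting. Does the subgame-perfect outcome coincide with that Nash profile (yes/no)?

no

Backward induction with Player II moving first.
- P → Player I plays D (best of 12, 11, 10, 14); Player II gets 9.
- Q → Player I plays B (best of 5, 15, 3, 14); Player II gets 12.
- R → Player I plays A (best of 11, 8, 2, 9); Player II gets 6.
- S → Player I plays A (best of 15, 5, 3, 2); Player II gets 8.
- T → Player I plays C (best of 3, 2, 15, 8); Player II gets 8.
Among 9, 12, 6, 8, 8, the best is 12 at Q. Subgame-perfect outcome: (B, Q) with payoffs (15, 12).
Now find the simultaneous Nash equilibrium.
Player I's best replies: P→D; Q→B; R→A; S→A; T→C.
Player II's best replies: A→Q; B→P; C→T; D→T.
The unique mutual best reply is (C, T), giving (15, 8).
Sequential outcome (B, Q) differs from the Nash profile (C, T).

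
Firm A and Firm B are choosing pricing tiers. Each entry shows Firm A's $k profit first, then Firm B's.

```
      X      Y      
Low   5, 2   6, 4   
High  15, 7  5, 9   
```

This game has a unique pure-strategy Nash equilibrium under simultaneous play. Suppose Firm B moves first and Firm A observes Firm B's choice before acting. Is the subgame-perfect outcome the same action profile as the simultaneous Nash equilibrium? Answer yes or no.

no

Solve by backward induction (Firm B leads).
- X: Firm A compares 5, 15 and picks High; Firm B would get 7.
- Y: Firm A compares 6, 5 and picks Low; Firm B would get 4.
Maximizing over 7, 4, Firm B chooses X. Subgame-perfect outcome: (High, X) with payoffs (15, 7).
For the simultaneous game, intersect best replies.
Firm A's best replies: X→High; Y→Low.
Firm B's best replies: Low→Y; High→Y.
Only (Low, Y) has each player best-responding; Nash payoffs (6, 4).
Sequential outcome (High, X) differs from the Nash profile (Low, Y).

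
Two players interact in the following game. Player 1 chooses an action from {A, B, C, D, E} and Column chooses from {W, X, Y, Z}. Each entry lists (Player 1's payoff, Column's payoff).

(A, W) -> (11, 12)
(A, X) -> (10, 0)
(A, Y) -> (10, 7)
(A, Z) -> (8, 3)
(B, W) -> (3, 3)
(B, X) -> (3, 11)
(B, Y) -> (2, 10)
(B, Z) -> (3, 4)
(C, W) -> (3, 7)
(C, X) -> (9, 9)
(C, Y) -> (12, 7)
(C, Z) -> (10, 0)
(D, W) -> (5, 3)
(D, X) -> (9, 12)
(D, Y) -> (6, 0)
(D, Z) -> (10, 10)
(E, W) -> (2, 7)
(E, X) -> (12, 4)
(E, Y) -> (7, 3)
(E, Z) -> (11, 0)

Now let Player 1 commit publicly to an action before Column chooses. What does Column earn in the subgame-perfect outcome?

Column best-responds to each possible Player 1 move:
- A: Column compares 12, 0, 7, 3 and picks W; Player 1 would get 11.
- B: Column compares 3, 11, 10, 4 and picks X; Player 1 would get 3.
- C: Column compares 7, 9, 7, 0 and picks X; Player 1 would get 9.
- D: Column compares 3, 12, 0, 10 and picks X; Player 1 would get 9.
- E: Column compares 7, 4, 3, 0 and picks W; Player 1 would get 2.
Player 1's induced payoffs are 11, 3, 9, 9, 2, so Player 1 commits to A. Subgame-perfect outcome: (A, W) with payoffs (11, 12).

12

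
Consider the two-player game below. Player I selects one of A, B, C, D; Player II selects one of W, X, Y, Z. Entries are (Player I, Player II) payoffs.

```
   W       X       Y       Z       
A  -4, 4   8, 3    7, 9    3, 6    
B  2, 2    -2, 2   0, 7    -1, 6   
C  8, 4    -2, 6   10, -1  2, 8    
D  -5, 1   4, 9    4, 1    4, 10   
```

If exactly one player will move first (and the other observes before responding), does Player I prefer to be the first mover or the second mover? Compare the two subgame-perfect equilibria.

first

If Player I leads: Player II's best replies are A→Y, B→Y, C→Z, D→Z; Player I's induced payoffs 7, 0, 2, 4; outcome (A, Y), payoffs (7, 9).
If Player II leads: Player I's best replies are W→C, X→A, Y→C, Z→D; Player II's induced payoffs 4, 3, -1, 10; outcome (D, Z), payoffs (4, 10).
Player I gets 7 moving first and 4 moving second, so Player I prefers to move first.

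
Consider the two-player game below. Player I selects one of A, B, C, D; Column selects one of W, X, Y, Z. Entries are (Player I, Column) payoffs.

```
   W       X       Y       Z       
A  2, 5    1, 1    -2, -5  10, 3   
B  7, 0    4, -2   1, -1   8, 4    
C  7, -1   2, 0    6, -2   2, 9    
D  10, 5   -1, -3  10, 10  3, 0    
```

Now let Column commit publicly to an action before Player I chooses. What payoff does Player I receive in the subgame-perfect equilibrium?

Player I best-responds to each possible Column move:
- W: Player I compares 2, 7, 7, 10 and picks D; Column would get 5.
- X: Player I compares 1, 4, 2, -1 and picks B; Column would get -2.
- Y: Player I compares -2, 1, 6, 10 and picks D; Column would get 10.
- Z: Player I compares 10, 8, 2, 3 and picks A; Column would get 3.
Column's induced payoffs are 5, -2, 10, 3, so Column commits to Y. Subgame-perfect outcome: (D, Y) with payoffs (10, 10).

10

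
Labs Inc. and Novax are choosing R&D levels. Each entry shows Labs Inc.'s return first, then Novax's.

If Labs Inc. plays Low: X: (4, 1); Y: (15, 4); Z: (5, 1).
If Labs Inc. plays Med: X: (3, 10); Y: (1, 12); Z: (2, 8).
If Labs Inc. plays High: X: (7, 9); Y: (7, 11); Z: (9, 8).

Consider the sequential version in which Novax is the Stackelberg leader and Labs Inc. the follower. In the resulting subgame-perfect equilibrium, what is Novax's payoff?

9

Backward induction with Novax moving first.
- X: Labs Inc. compares 4, 3, 7 and picks High; Novax would get 9.
- Y: Labs Inc. compares 15, 1, 7 and picks Low; Novax would get 4.
- Z: Labs Inc. compares 5, 2, 9 and picks High; Novax would get 8.
Among 9, 4, 8, the best is 9 at X. Subgame-perfect outcome: (High, X) with payoffs (7, 9).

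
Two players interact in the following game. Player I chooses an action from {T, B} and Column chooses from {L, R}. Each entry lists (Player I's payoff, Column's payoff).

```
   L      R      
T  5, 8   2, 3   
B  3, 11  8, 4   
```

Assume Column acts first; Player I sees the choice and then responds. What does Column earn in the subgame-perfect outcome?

Player I best-responds to each possible Column move:
- L → Player I plays T (best of 5, 3); Column gets 8.
- R → Player I plays B (best of 2, 8); Column gets 4.
Maximizing over 8, 4, Column chooses L. Subgame-perfect outcome: (T, L) with payoffs (5, 8).

8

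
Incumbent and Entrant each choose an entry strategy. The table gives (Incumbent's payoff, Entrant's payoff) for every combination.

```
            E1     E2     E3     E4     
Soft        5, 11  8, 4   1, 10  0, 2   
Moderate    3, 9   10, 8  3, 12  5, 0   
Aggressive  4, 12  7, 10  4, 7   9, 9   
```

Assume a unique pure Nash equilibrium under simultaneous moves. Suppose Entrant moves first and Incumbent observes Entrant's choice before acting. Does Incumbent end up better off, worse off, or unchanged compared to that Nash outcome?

unchanged

Solve by backward induction (Entrant leads).
- E1: BR = Soft, leader payoff 11.
- E2: BR = Moderate, leader payoff 8.
- E3: BR = Aggressive, leader payoff 7.
- E4: BR = Aggressive, leader payoff 9.
Among 11, 8, 7, 9, the best is 11 at E1. Subgame-perfect outcome: (Soft, E1) with payoffs (5, 11).
Under simultaneous play:
Incumbent's best replies: E1→Soft; E2→Moderate; E3→Aggressive; E4→Aggressive.
Entrant's best replies: Soft→E1; Moderate→E3; Aggressive→E1.
The unique mutual best reply is (Soft, E1), giving (5, 11).
Incumbent earns 5 sequentially versus 5 at the Nash outcome: unchanged.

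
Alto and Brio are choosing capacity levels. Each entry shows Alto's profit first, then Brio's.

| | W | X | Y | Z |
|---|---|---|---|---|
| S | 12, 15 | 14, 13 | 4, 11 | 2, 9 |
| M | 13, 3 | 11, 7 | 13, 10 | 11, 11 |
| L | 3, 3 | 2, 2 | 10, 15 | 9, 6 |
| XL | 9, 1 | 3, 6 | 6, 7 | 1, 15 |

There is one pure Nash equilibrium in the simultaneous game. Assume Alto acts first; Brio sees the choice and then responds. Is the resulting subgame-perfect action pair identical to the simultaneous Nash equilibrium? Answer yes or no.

Solve by backward induction (Alto leads).
- S: Brio compares 15, 13, 11, 9 and picks W; Alto would get 12.
- M: Brio compares 3, 7, 10, 11 and picks Z; Alto would get 11.
- L: Brio compares 3, 2, 15, 6 and picks Y; Alto would get 10.
- XL: Brio compares 1, 6, 7, 15 and picks Z; Alto would get 1.
Among 12, 11, 10, 1, the best is 12 at S. Subgame-perfect outcome: (S, W) with payoffs (12, 15).
Now find the simultaneous Nash equilibrium.
Alto's best replies: W→M; X→S; Y→M; Z→M.
Brio's best replies: S→W; M→Z; L→Y; XL→Z.
Only (M, Z) has each player best-responding; Nash payoffs (11, 11).
Sequential outcome (S, W) differs from the Nash profile (M, Z).

no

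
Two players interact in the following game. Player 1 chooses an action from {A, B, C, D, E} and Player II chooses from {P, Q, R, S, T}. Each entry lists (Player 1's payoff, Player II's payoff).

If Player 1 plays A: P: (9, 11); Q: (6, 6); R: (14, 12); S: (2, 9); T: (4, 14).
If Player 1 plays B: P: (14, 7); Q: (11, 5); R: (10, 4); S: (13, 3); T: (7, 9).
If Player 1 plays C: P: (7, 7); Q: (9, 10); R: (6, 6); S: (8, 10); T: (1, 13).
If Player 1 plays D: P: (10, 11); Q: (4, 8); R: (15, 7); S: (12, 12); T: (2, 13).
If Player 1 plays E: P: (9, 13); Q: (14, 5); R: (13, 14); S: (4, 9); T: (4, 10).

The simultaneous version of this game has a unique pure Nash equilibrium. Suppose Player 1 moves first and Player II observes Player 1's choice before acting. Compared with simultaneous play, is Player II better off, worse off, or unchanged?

better off

Work backward from Player II's decision.
- A: Player II compares 11, 6, 12, 9, 14 and picks T; Player 1 would get 4.
- B: Player II compares 7, 5, 4, 3, 9 and picks T; Player 1 would get 7.
- C: Player II compares 7, 10, 6, 10, 13 and picks T; Player 1 would get 1.
- D: Player II compares 11, 8, 7, 12, 13 and picks T; Player 1 would get 2.
- E: Player II compares 13, 5, 14, 9, 10 and picks R; Player 1 would get 13.
Player 1's induced payoffs are 4, 7, 1, 2, 13, so Player 1 commits to E. Subgame-perfect outcome: (E, R) with payoffs (13, 14).
Under simultaneous play:
Player 1's best replies: P→B; Q→E; R→D; S→B; T→B.
Player II's best replies: A→T; B→T; C→T; D→T; E→R.
The unique mutual best reply is (B, T), giving (7, 9).
Player II earns 14 sequentially versus 9 at the Nash outcome: better off.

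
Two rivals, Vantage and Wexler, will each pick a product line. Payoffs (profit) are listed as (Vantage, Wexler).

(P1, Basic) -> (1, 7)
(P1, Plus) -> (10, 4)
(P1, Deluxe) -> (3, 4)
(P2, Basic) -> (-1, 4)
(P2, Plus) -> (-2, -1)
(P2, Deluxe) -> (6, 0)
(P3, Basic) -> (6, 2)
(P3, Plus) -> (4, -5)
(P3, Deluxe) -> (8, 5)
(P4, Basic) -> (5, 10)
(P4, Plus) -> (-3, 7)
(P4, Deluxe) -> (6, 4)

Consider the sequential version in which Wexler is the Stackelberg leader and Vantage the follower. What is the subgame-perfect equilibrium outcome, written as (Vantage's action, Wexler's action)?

Work backward from Vantage's decision.
- Basic: BR = P3, leader payoff 2.
- Plus: BR = P1, leader payoff 4.
- Deluxe: BR = P3, leader payoff 5.
Wexler's induced payoffs are 2, 4, 5, so Wexler commits to Deluxe. Subgame-perfect outcome: (P3, Deluxe) with payoffs (8, 5).

(P3, Deluxe)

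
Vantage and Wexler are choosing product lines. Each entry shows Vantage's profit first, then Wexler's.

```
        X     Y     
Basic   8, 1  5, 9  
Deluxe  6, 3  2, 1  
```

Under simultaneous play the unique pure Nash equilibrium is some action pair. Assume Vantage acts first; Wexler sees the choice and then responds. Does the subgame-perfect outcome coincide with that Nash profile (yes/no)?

no

Work backward from Wexler's decision.
- Basic: Wexler compares 1, 9 and picks Y; Vantage would get 5.
- Deluxe: Wexler compares 3, 1 and picks X; Vantage would get 6.
Maximizing over 5, 6, Vantage chooses Deluxe. Subgame-perfect outcome: (Deluxe, X) with payoffs (6, 3).
Now find the simultaneous Nash equilibrium.
Vantage's best replies: X→Basic; Y→Basic.
Wexler's best replies: Basic→Y; Deluxe→X.
The unique mutual best reply is (Basic, Y), giving (5, 9).
Sequential outcome (Deluxe, X) differs from the Nash profile (Basic, Y).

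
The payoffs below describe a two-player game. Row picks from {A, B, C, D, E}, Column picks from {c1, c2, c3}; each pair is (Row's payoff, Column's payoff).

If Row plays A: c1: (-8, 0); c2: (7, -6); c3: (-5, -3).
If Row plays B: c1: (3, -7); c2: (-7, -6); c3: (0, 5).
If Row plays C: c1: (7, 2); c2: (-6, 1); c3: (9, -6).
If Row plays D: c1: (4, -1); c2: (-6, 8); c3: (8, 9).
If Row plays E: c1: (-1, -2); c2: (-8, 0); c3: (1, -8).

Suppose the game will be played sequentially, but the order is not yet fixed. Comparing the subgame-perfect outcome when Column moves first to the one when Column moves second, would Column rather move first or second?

second

If Row leads: Column's best replies are A→c1, B→c3, C→c1, D→c3, E→c2; Row's induced payoffs -8, 0, 7, 8, -8; outcome (D, c3), payoffs (8, 9).
If Column leads: Row's best replies are c1→C, c2→A, c3→C; Column's induced payoffs 2, -6, -6; outcome (C, c1), payoffs (7, 2).
Column gets 2 moving first and 9 moving second, so Column prefers to move second.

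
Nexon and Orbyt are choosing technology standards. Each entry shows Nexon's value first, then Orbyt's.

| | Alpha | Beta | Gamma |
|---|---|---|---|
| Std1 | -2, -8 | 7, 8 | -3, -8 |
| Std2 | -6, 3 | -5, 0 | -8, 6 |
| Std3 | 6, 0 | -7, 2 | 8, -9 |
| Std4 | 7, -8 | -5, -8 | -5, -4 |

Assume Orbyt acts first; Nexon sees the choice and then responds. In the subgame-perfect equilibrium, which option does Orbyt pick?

Beta

Solve by backward induction (Orbyt leads).
- Alpha → Nexon plays Std4 (best of -2, -6, 6, 7); Orbyt gets -8.
- Beta → Nexon plays Std1 (best of 7, -5, -7, -5); Orbyt gets 8.
- Gamma → Nexon plays Std3 (best of -3, -8, 8, -5); Orbyt gets -9.
Maximizing over -8, 8, -9, Orbyt chooses Beta. Subgame-perfect outcome: (Std1, Beta) with payoffs (7, 8).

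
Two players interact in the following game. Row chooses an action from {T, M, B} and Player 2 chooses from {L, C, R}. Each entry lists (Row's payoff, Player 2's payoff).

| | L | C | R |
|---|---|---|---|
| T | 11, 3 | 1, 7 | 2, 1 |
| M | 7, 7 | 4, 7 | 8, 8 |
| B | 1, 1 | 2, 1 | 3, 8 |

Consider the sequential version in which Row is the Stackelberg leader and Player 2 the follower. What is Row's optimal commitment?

M

Work backward from Player 2's decision.
- T: Player 2 compares 3, 7, 1 and picks C; Row would get 1.
- M: Player 2 compares 7, 7, 8 and picks R; Row would get 8.
- B: Player 2 compares 1, 1, 8 and picks R; Row would get 3.
Maximizing over 1, 8, 3, Row chooses M. Subgame-perfect outcome: (M, R) with payoffs (8, 8).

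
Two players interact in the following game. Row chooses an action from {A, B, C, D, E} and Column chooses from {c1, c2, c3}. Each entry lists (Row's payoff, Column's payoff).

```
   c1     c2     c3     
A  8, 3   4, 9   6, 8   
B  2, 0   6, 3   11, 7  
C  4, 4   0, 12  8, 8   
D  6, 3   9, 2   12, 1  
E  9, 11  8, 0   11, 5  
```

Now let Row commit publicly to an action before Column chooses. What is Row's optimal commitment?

Backward induction with Row moving first.
- A: Column compares 3, 9, 8 and picks c2; Row would get 4.
- B: Column compares 0, 3, 7 and picks c3; Row would get 11.
- C: Column compares 4, 12, 8 and picks c2; Row would get 0.
- D: Column compares 3, 2, 1 and picks c1; Row would get 6.
- E: Column compares 11, 0, 5 and picks c1; Row would get 9.
Row's induced payoffs are 4, 11, 0, 6, 9, so Row commits to B. Subgame-perfect outcome: (B, c3) with payoffs (11, 7).

B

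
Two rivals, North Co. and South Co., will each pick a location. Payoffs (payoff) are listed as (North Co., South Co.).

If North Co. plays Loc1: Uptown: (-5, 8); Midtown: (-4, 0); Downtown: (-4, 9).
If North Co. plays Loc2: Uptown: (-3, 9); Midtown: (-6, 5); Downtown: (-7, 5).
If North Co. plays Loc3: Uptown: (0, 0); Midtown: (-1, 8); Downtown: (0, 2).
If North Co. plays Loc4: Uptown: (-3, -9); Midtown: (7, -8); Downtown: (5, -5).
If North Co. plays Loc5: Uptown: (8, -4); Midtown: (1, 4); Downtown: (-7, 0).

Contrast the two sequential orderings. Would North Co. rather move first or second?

second

If North Co. leads: South Co.'s best replies are Loc1→Downtown, Loc2→Uptown, Loc3→Midtown, Loc4→Downtown, Loc5→Midtown; North Co.'s induced payoffs -4, -3, -1, 5, 1; outcome (Loc4, Downtown), payoffs (5, -5).
If South Co. leads: North Co.'s best replies are Uptown→Loc5, Midtown→Loc4, Downtown→Loc4; South Co.'s induced payoffs -4, -8, -5; outcome (Loc5, Uptown), payoffs (8, -4).
North Co. gets 5 moving first and 8 moving second, so North Co. prefers to move second.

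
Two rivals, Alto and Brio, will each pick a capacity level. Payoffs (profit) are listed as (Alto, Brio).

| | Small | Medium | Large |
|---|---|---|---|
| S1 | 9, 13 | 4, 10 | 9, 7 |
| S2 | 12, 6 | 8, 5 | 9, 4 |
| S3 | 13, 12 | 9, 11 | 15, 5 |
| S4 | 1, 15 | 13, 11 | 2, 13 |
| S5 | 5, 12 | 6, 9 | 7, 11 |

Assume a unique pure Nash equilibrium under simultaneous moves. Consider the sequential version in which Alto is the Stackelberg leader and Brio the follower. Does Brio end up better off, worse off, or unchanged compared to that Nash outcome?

Brio best-responds to each possible Alto move:
- S1 → Brio plays Small (best of 13, 10, 7); Alto gets 9.
- S2 → Brio plays Small (best of 6, 5, 4); Alto gets 12.
- S3 → Brio plays Small (best of 12, 11, 5); Alto gets 13.
- S4 → Brio plays Small (best of 15, 11, 13); Alto gets 1.
- S5 → Brio plays Small (best of 12, 9, 11); Alto gets 5.
Alto's induced payoffs are 9, 12, 13, 1, 5, so Alto commits to S3. Subgame-perfect outcome: (S3, Small) with payoffs (13, 12).
Under simultaneous play:
Alto's best replies: Small→S3; Medium→S4; Large→S3.
Brio's best replies: S1→Small; S2→Small; S3→Small; S4→Small; S5→Small.
The unique mutual best reply is (S3, Small), giving (13, 12).
Brio earns 12 sequentially versus 12 at the Nash outcome: unchanged.

unchanged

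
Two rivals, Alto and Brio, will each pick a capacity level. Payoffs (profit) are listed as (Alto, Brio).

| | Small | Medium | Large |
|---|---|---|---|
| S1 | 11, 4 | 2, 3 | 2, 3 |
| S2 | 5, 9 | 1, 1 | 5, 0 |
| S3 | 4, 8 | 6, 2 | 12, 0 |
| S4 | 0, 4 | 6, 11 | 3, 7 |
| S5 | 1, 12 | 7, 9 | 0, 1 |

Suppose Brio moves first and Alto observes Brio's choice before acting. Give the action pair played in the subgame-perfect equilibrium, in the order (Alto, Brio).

(S5, Medium)

Alto best-responds to each possible Brio move:
- Small: BR = S1, leader payoff 4.
- Medium: BR = S5, leader payoff 9.
- Large: BR = S3, leader payoff 0.
Brio's induced payoffs are 4, 9, 0, so Brio commits to Medium. Subgame-perfect outcome: (S5, Medium) with payoffs (7, 9).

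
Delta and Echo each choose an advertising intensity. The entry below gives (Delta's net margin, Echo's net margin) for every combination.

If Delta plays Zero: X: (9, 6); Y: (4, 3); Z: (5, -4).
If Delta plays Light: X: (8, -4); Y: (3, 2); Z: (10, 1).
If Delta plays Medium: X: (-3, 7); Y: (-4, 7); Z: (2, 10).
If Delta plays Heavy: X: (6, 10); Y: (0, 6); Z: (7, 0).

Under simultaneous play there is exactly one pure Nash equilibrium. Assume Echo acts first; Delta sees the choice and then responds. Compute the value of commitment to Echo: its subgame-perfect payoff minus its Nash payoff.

Backward induction with Echo moving first.
- X: BR = Zero, leader payoff 6.
- Y: BR = Zero, leader payoff 3.
- Z: BR = Light, leader payoff 1.
Maximizing over 6, 3, 1, Echo chooses X. Subgame-perfect outcome: (Zero, X) with payoffs (9, 6).
Now find the simultaneous Nash equilibrium.
Delta's best replies: X→Zero; Y→Zero; Z→Light.
Echo's best replies: Zero→X; Light→Y; Medium→Z; Heavy→X.
The unique mutual best reply is (Zero, X), giving (9, 6).
Echo's commitment gain: 6 − 6 = 0.

0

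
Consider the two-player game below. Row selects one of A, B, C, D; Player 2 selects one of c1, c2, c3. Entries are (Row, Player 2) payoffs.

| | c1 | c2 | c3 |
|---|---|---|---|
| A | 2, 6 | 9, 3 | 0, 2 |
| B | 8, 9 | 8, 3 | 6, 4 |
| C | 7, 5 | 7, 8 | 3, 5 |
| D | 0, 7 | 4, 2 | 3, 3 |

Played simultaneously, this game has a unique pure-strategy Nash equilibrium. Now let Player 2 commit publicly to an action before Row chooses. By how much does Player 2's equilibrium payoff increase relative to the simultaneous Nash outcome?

Backward induction with Player 2 moving first.
- c1: Row compares 2, 8, 7, 0 and picks B; Player 2 would get 9.
- c2: Row compares 9, 8, 7, 4 and picks A; Player 2 would get 3.
- c3: Row compares 0, 6, 3, 3 and picks B; Player 2 would get 4.
Among 9, 3, 4, the best is 9 at c1. Subgame-perfect outcome: (B, c1) with payoffs (8, 9).
Under simultaneous play:
Row's best replies: c1→B; c2→A; c3→B.
Player 2's best replies: A→c1; B→c1; C→c2; D→c1.
Only (B, c1) has each player best-responding; Nash payoffs (8, 9).
Player 2's commitment gain: 9 − 9 = 0.

0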